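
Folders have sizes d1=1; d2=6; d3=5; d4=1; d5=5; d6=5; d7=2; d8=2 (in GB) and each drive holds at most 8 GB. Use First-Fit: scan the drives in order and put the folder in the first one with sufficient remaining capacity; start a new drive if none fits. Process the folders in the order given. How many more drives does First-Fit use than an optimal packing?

0

First-Fit: [1,6,1] [5,2] [5,2] [5] → 4 drives.
Total size 27 GB; any packing needs at least ⌈27/8⌉ = 4 drives.
So 4 is already optimal.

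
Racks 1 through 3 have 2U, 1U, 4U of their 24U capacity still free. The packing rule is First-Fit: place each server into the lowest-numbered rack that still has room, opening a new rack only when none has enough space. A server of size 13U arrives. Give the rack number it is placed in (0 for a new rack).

0

No rack has ≥ 13U free, so a new rack is opened.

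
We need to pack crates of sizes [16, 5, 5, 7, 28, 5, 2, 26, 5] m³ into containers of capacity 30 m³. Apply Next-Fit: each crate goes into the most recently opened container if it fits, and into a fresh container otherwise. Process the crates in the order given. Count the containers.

6

container 1: place 16 m³, 14 m³ left
container 1: place 5 m³, 9 m³ left
container 1: place 5 m³, 4 m³ left
container 2: place 7 m³, 23 m³ left
container 3: place 28 m³, 2 m³ left
container 4: place 5 m³, 25 m³ left
container 4: place 2 m³, 23 m³ left
container 5: place 26 m³, 4 m³ left
container 6: place 5 m³, 25 m³ left
Final containers: [16,5,5] [7] [28] [5,2] [26] [5].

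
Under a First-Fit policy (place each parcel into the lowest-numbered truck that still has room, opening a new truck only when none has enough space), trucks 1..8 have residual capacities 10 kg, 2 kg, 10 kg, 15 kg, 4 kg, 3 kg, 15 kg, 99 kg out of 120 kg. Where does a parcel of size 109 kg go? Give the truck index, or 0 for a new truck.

0

No truck has ≥ 109 kg free, so a new truck is opened.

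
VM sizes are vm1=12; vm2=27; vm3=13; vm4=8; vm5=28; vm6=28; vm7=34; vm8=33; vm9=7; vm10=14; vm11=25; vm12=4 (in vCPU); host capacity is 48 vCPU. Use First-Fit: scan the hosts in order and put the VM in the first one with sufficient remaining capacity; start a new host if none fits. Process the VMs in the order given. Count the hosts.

host 1: place vm1 (12 vCPU), 36 vCPU left
host 1: place vm2 (27 vCPU), 9 vCPU left
host 2: place vm3 (13 vCPU), 35 vCPU left
host 1: place vm4 (8 vCPU), 1 vCPU left
host 2: place vm5 (28 vCPU), 7 vCPU left
host 3: place vm6 (28 vCPU), 20 vCPU left
host 4: place vm7 (34 vCPU), 14 vCPU left
host 5: place vm8 (33 vCPU), 15 vCPU left
host 2: place vm9 (7 vCPU), 0 vCPU left
host 3: place vm10 (14 vCPU), 6 vCPU left
host 6: place vm11 (25 vCPU), 23 vCPU left
host 3: place vm12 (4 vCPU), 2 vCPU left
Final hosts: [12,27,8] [13,28,7] [28,14,4] [34] [33] [25].

6 hosts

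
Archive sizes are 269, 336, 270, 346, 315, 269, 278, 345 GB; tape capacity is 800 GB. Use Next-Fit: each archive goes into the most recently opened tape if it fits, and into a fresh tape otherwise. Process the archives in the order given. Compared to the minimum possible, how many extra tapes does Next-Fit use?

Next-Fit: [269,336] [270,346] [315,269] [278,345] → 4 tapes.
Total size 2428 GB; any packing needs at least ⌈2428/800⌉ = 4 tapes.
So 4 is already optimal.

0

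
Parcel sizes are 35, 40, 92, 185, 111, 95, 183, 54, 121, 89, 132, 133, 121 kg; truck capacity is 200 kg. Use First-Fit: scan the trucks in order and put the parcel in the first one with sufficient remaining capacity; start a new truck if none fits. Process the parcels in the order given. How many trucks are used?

truck 1: place 35 kg, 165 kg left
truck 1: place 40 kg, 125 kg left
truck 1: place 92 kg, 33 kg left
truck 2: place 185 kg, 15 kg left
truck 3: place 111 kg, 89 kg left
truck 4: place 95 kg, 105 kg left
truck 5: place 183 kg, 17 kg left
truck 3: place 54 kg, 35 kg left
truck 6: place 121 kg, 79 kg left
truck 4: place 89 kg, 16 kg left
truck 7: place 132 kg, 68 kg left
truck 8: place 133 kg, 67 kg left
truck 9: place 121 kg, 79 kg left
Final trucks: [35,40,92] [185] [111,54] [95,89] [183] [121] [132] [133] [121].

9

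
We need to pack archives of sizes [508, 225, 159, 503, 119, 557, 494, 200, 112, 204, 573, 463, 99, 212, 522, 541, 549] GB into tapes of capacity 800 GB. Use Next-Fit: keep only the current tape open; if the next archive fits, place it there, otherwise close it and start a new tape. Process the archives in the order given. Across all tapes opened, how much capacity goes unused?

1960

508 GB → tape 1 (remaining 292 GB)
225 GB → tape 1 (remaining 67 GB)
159 GB → tape 2 (remaining 641 GB)
503 GB → tape 2 (remaining 138 GB)
119 GB → tape 2 (remaining 19 GB)
557 GB → tape 3 (remaining 243 GB)
494 GB → tape 4 (remaining 306 GB)
200 GB → tape 4 (remaining 106 GB)
112 GB → tape 5 (remaining 688 GB)
204 GB → tape 5 (remaining 484 GB)
573 GB → tape 6 (remaining 227 GB)
463 GB → tape 7 (remaining 337 GB)
99 GB → tape 7 (remaining 238 GB)
212 GB → tape 7 (remaining 26 GB)
522 GB → tape 8 (remaining 278 GB)
541 GB → tape 9 (remaining 259 GB)
549 GB → tape 10 (remaining 251 GB)
10 tapes × 800 GB = 8000 GB; used 6040 GB; unused 1960 GB.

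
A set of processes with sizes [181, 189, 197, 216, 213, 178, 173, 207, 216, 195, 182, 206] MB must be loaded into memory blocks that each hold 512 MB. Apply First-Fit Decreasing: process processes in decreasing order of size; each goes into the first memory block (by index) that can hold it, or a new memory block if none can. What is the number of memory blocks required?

Sorted descending: 216, 216, 213, 207, 206, 197, 195, 189, 182, 181, 178, 173.
Put 216 MB in memory block 1; 296 MB remain.
Put 216 MB in memory block 1; 80 MB remain.
Put 213 MB in memory block 2; 299 MB remain.
Put 207 MB in memory block 2; 92 MB remain.
Put 206 MB in memory block 3; 306 MB remain.
Put 197 MB in memory block 3; 109 MB remain.
Put 195 MB in memory block 4; 317 MB remain.
Put 189 MB in memory block 4; 128 MB remain.
Put 182 MB in memory block 5; 330 MB remain.
Put 181 MB in memory block 5; 149 MB remain.
Put 178 MB in memory block 6; 334 MB remain.
Put 173 MB in memory block 6; 161 MB remain.

6 memory blocks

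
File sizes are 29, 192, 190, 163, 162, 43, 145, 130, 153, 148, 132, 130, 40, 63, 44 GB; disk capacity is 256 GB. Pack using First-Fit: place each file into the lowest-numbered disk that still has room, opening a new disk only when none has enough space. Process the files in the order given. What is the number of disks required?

Put 29 GB in disk 1; 227 GB remain.
Put 192 GB in disk 1; 35 GB remain.
Put 190 GB in disk 2; 66 GB remain.
Put 163 GB in disk 3; 93 GB remain.
Put 162 GB in disk 4; 94 GB remain.
Put 43 GB in disk 2; 23 GB remain.
Put 145 GB in disk 5; 111 GB remain.
Put 130 GB in disk 6; 126 GB remain.
Put 153 GB in disk 7; 103 GB remain.
Put 148 GB in disk 8; 108 GB remain.
Put 132 GB in disk 9; 124 GB remain.
Put 130 GB in disk 10; 126 GB remain.
Put 40 GB in disk 3; 53 GB remain.
Put 63 GB in disk 4; 31 GB remain.
Put 44 GB in disk 3; 9 GB remain.

10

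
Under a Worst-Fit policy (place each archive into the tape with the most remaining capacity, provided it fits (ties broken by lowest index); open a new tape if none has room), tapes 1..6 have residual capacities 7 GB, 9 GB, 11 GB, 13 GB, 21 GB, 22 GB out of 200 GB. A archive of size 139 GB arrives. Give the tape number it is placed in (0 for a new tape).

No tape has ≥ 139 GB free, so a new tape is opened.

0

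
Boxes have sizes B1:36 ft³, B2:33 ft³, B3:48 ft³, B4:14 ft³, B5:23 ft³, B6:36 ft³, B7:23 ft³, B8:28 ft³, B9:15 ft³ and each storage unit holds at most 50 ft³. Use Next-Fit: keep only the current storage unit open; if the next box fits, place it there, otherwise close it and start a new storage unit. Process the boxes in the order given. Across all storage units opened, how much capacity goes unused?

94

storage unit 1: place B1 (36 ft³), 14 ft³ left
storage unit 2: place B2 (33 ft³), 17 ft³ left
storage unit 3: place B3 (48 ft³), 2 ft³ left
storage unit 4: place B4 (14 ft³), 36 ft³ left
storage unit 4: place B5 (23 ft³), 13 ft³ left
storage unit 5: place B6 (36 ft³), 14 ft³ left
storage unit 6: place B7 (23 ft³), 27 ft³ left
storage unit 7: place B8 (28 ft³), 22 ft³ left
storage unit 7: place B9 (15 ft³), 7 ft³ left
7 storage units × 50 ft³ = 350 ft³; used 256 ft³; unused 94 ft³.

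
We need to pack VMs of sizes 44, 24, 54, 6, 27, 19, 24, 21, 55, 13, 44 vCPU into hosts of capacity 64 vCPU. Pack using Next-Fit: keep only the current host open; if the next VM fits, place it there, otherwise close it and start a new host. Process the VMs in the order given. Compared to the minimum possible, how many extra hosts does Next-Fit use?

Next-Fit: [44] [24] [54,6] [27,19] [24,21] [55] [13,44] → 7 hosts.
Total size 331 vCPU; any packing needs at least ⌈331/64⌉ = 6 hosts.
An optimal packing achieves that bound: [55,6] [54] [44,19] [44,13] [27,24] [24,21] → 6 hosts.
Excess: 7 − 6 = 1.

1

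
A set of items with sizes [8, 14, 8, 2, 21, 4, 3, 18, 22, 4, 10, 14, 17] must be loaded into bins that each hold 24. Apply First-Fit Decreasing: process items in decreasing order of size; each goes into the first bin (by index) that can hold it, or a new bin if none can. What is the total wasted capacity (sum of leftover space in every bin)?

23

Sorted descending: 22, 21, 18, 17, 14, 14, 10, 8, 8, 4, 4, 3, 2.
22 → bin 1 (remaining 2)
21 → bin 2 (remaining 3)
18 → bin 3 (remaining 6)
17 → bin 4 (remaining 7)
14 → bin 5 (remaining 10)
14 → bin 6 (remaining 10)
10 → bin 5 (remaining 0)
8 → bin 6 (remaining 2)
8 → bin 7 (remaining 16)
4 → bin 3 (remaining 2)
4 → bin 4 (remaining 3)
3 → bin 2 (remaining 0)
2 → bin 1 (remaining 0)
7 bins × 24 = 168; used 145; unused 23.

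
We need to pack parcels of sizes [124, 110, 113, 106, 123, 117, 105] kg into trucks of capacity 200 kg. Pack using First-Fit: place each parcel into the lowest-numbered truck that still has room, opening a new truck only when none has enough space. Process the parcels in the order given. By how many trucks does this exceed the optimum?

0

First-Fit: [124] [110] [113] [106] [123] [117] [105] → 7 trucks.
7 parcels exceed 100 kg (half the capacity), and no two of those can share a truck, so at least 7 trucks are needed.
So 7 is already optimal.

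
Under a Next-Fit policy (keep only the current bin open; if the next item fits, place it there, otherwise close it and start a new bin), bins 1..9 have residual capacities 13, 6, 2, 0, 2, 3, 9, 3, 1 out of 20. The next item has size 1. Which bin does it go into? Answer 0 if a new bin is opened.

9

Next-Fit only looks at bin 9, which has 1 free.
1 fits there.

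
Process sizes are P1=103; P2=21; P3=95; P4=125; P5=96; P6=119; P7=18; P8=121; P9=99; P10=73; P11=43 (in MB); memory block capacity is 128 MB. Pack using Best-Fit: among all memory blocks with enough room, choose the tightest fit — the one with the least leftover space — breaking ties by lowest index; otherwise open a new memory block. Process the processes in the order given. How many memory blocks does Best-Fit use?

memory block 1: place P1 (103 MB), 25 MB left
memory block 1: place P2 (21 MB), 4 MB left
memory block 2: place P3 (95 MB), 33 MB left
memory block 3: place P4 (125 MB), 3 MB left
memory block 4: place P5 (96 MB), 32 MB left
memory block 5: place P6 (119 MB), 9 MB left
memory block 4: place P7 (18 MB), 14 MB left
memory block 6: place P8 (121 MB), 7 MB left
memory block 7: place P9 (99 MB), 29 MB left
memory block 8: place P10 (73 MB), 55 MB left
memory block 8: place P11 (43 MB), 12 MB left

8 memory blocks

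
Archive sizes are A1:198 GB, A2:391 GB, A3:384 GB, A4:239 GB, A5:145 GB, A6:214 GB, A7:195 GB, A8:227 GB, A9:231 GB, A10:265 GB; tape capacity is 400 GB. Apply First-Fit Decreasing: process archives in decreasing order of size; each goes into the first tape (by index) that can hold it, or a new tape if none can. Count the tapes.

8

Sorted descending: 391, 384, 265, 239, 231, 227, 214, 198, 195, 145.
391 GB → tape 1 (remaining 9 GB)
384 GB → tape 2 (remaining 16 GB)
265 GB → tape 3 (remaining 135 GB)
239 GB → tape 4 (remaining 161 GB)
231 GB → tape 5 (remaining 169 GB)
227 GB → tape 6 (remaining 173 GB)
214 GB → tape 7 (remaining 186 GB)
198 GB → tape 8 (remaining 202 GB)
195 GB → tape 8 (remaining 7 GB)
145 GB → tape 4 (remaining 16 GB)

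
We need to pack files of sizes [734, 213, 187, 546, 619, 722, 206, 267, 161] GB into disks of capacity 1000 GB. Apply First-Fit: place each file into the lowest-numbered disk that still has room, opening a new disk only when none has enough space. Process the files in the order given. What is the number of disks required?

4

734 GB → disk 1 (remaining 266 GB)
213 GB → disk 1 (remaining 53 GB)
187 GB → disk 2 (remaining 813 GB)
546 GB → disk 2 (remaining 267 GB)
619 GB → disk 3 (remaining 381 GB)
722 GB → disk 4 (remaining 278 GB)
206 GB → disk 2 (remaining 61 GB)
267 GB → disk 3 (remaining 114 GB)
161 GB → disk 4 (remaining 117 GB)
Final disks: [734,213] [187,546,206] [619,267] [722,161].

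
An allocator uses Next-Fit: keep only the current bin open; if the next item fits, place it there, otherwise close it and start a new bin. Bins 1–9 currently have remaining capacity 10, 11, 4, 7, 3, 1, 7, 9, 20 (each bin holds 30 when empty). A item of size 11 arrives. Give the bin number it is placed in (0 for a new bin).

9

Next-Fit only looks at bin 9, which has 20 free.
11 fits there.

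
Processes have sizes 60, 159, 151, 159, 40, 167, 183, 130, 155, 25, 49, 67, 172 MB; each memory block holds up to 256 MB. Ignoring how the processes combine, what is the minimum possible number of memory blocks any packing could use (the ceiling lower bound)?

6

Total size = 60 + 159 + 151 + 159 + 40 + 167 + 183 + 130 + 155 + 25 + 49 + 67 + 172 = 1517 MB.
⌈1517 / 256⌉ = 6.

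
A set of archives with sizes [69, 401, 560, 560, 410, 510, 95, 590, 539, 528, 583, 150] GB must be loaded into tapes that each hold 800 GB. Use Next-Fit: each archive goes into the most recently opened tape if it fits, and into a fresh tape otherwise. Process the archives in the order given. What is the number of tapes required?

69 GB → tape 1 (remaining 731 GB)
401 GB → tape 1 (remaining 330 GB)
560 GB → tape 2 (remaining 240 GB)
560 GB → tape 3 (remaining 240 GB)
410 GB → tape 4 (remaining 390 GB)
510 GB → tape 5 (remaining 290 GB)
95 GB → tape 5 (remaining 195 GB)
590 GB → tape 6 (remaining 210 GB)
539 GB → tape 7 (remaining 261 GB)
528 GB → tape 8 (remaining 272 GB)
583 GB → tape 9 (remaining 217 GB)
150 GB → tape 9 (remaining 67 GB)

9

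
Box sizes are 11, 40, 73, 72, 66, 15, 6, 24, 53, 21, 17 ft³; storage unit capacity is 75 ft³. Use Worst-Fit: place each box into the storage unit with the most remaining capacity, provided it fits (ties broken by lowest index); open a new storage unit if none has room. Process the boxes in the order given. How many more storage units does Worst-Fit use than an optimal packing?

Worst-Fit: [11,40,15,6] [73] [72] [66] [24,21,17] [53] → 6 storage units.
Total size 398 ft³; any packing needs at least ⌈398/75⌉ = 6 storage units.
So 6 is already optimal.

0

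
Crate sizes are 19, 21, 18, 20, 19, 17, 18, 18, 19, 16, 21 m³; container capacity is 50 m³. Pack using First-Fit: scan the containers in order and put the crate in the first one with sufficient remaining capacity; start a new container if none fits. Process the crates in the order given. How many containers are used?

6

19 m³ → container 1 (remaining 31 m³)
21 m³ → container 1 (remaining 10 m³)
18 m³ → container 2 (remaining 32 m³)
20 m³ → container 2 (remaining 12 m³)
19 m³ → container 3 (remaining 31 m³)
17 m³ → container 3 (remaining 14 m³)
18 m³ → container 4 (remaining 32 m³)
18 m³ → container 4 (remaining 14 m³)
19 m³ → container 5 (remaining 31 m³)
16 m³ → container 5 (remaining 15 m³)
21 m³ → container 6 (remaining 29 m³)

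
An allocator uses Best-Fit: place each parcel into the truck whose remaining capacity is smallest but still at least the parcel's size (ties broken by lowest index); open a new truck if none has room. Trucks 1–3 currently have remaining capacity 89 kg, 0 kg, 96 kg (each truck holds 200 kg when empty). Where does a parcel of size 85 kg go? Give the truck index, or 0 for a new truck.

Trucks with room: truck 1 (89 kg), truck 3 (96 kg).
Tightest fit is truck 1 with 89 kg free.

1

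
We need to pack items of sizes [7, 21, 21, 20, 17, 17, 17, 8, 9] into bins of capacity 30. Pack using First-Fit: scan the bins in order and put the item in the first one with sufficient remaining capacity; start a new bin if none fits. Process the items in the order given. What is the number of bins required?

bin 1: place 7, 23 left
bin 1: place 21, 2 left
bin 2: place 21, 9 left
bin 3: place 20, 10 left
bin 4: place 17, 13 left
bin 5: place 17, 13 left
bin 6: place 17, 13 left
bin 2: place 8, 1 left
bin 3: place 9, 1 left
Final bins: [7,21] [21,8] [20,9] [17] [17] [17].

6 bins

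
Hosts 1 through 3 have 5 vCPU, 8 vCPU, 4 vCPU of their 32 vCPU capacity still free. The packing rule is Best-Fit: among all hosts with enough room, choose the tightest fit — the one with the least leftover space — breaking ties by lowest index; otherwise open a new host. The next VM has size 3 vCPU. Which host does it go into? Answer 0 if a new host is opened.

3

Hosts with room: host 1 (5 vCPU), host 2 (8 vCPU), host 3 (4 vCPU).
Tightest fit is host 3 with 4 vCPU free.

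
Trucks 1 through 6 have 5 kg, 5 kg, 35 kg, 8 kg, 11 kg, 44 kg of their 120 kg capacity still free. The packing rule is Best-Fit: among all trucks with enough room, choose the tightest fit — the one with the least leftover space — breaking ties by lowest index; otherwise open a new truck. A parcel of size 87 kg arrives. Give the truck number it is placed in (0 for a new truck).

No truck has ≥ 87 kg free, so a new truck is opened.

0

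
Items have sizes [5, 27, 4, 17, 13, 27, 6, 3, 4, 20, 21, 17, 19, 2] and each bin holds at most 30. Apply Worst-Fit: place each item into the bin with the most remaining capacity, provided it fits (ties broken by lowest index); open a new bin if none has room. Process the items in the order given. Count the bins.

8 bins

5 → bin 1 (remaining 25)
27 → bin 2 (remaining 3)
4 → bin 1 (remaining 21)
17 → bin 1 (remaining 4)
13 → bin 3 (remaining 17)
27 → bin 4 (remaining 3)
6 → bin 3 (remaining 11)
3 → bin 3 (remaining 8)
4 → bin 3 (remaining 4)
20 → bin 5 (remaining 10)
21 → bin 6 (remaining 9)
17 → bin 7 (remaining 13)
19 → bin 8 (remaining 11)
2 → bin 7 (remaining 11)
Final bins: [5,4,17] [27] [13,6,3,4] [27] [20] [21] [17,2] [19].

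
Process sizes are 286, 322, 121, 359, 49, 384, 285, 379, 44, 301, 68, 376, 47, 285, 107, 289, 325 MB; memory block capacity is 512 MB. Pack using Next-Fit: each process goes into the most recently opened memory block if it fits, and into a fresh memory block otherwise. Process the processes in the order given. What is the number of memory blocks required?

11

286 MB → memory block 1 (remaining 226 MB)
322 MB → memory block 2 (remaining 190 MB)
121 MB → memory block 2 (remaining 69 MB)
359 MB → memory block 3 (remaining 153 MB)
49 MB → memory block 3 (remaining 104 MB)
384 MB → memory block 4 (remaining 128 MB)
285 MB → memory block 5 (remaining 227 MB)
379 MB → memory block 6 (remaining 133 MB)
44 MB → memory block 6 (remaining 89 MB)
301 MB → memory block 7 (remaining 211 MB)
68 MB → memory block 7 (remaining 143 MB)
376 MB → memory block 8 (remaining 136 MB)
47 MB → memory block 8 (remaining 89 MB)
285 MB → memory block 9 (remaining 227 MB)
107 MB → memory block 9 (remaining 120 MB)
289 MB → memory block 10 (remaining 223 MB)
325 MB → memory block 11 (remaining 187 MB)
Final memory blocks: [286] [322,121] [359,49] [384] [285] [379,44] [301,68] [376,47] [285,107] [289] [325].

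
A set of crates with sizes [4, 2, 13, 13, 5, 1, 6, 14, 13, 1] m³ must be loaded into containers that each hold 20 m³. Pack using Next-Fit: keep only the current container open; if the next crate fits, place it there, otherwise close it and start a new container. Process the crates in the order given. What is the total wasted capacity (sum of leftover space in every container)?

Put 4 m³ in container 1; 16 m³ remain.
Put 2 m³ in container 1; 14 m³ remain.
Put 13 m³ in container 1; 1 m³ remain.
Put 13 m³ in container 2; 7 m³ remain.
Put 5 m³ in container 2; 2 m³ remain.
Put 1 m³ in container 2; 1 m³ remain.
Put 6 m³ in container 3; 14 m³ remain.
Put 14 m³ in container 3; 0 m³ remain.
Put 13 m³ in container 4; 7 m³ remain.
Put 1 m³ in container 4; 6 m³ remain.
4 containers × 20 m³ = 80 m³; used 72 m³; unused 8 m³.

8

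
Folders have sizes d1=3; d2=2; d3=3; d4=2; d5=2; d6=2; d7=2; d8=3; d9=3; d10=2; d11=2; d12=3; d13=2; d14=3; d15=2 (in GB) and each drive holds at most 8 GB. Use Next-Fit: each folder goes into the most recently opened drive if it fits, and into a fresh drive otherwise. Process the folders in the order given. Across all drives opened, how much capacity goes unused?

4

drive 1: place d1 (3 GB), 5 GB left
drive 1: place d2 (2 GB), 3 GB left
drive 1: place d3 (3 GB), 0 GB left
drive 2: place d4 (2 GB), 6 GB left
drive 2: place d5 (2 GB), 4 GB left
drive 2: place d6 (2 GB), 2 GB left
drive 2: place d7 (2 GB), 0 GB left
drive 3: place d8 (3 GB), 5 GB left
drive 3: place d9 (3 GB), 2 GB left
drive 3: place d10 (2 GB), 0 GB left
drive 4: place d11 (2 GB), 6 GB left
drive 4: place d12 (3 GB), 3 GB left
drive 4: place d13 (2 GB), 1 GB left
drive 5: place d14 (3 GB), 5 GB left
drive 5: place d15 (2 GB), 3 GB left
5 drives × 8 GB = 40 GB; used 36 GB; unused 4 GB.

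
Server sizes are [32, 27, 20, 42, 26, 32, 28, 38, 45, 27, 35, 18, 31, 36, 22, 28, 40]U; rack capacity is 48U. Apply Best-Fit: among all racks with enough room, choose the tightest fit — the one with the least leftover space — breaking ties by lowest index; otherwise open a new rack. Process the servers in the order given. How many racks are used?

32U → rack 1 (remaining 16U)
27U → rack 2 (remaining 21U)
20U → rack 2 (remaining 1U)
42U → rack 3 (remaining 6U)
26U → rack 4 (remaining 22U)
32U → rack 5 (remaining 16U)
28U → rack 6 (remaining 20U)
38U → rack 7 (remaining 10U)
45U → rack 8 (remaining 3U)
27U → rack 9 (remaining 21U)
35U → rack 10 (remaining 13U)
18U → rack 6 (remaining 2U)
31U → rack 11 (remaining 17U)
36U → rack 12 (remaining 12U)
22U → rack 4 (remaining 0U)
28U → rack 13 (remaining 20U)
40U → rack 14 (remaining 8U)

14 racks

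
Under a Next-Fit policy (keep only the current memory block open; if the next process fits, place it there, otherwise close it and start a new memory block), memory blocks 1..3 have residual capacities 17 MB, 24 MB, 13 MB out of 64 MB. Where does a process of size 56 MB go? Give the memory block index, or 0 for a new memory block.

0

Next-Fit only looks at memory block 3, which has 13 MB free.
56 MB does not fit, so a new memory block is opened.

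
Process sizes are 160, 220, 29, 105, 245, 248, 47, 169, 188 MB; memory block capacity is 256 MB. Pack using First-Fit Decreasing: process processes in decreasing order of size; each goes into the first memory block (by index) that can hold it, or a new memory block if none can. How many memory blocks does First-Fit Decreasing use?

7 memory blocks

Sorted descending: 248, 245, 220, 188, 169, 160, 105, 47, 29.
248 MB → memory block 1 (remaining 8 MB)
245 MB → memory block 2 (remaining 11 MB)
220 MB → memory block 3 (remaining 36 MB)
188 MB → memory block 4 (remaining 68 MB)
169 MB → memory block 5 (remaining 87 MB)
160 MB → memory block 6 (remaining 96 MB)
105 MB → memory block 7 (remaining 151 MB)
47 MB → memory block 4 (remaining 21 MB)
29 MB → memory block 3 (remaining 7 MB)
Final memory blocks: [248] [245] [220,29] [188,47] [169] [160] [105].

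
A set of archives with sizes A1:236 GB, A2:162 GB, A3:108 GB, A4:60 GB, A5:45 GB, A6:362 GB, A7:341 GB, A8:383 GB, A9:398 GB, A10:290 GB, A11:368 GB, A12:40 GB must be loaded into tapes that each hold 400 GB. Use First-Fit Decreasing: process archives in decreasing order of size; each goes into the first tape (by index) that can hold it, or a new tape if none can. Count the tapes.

Sorted descending: 398, 383, 368, 362, 341, 290, 236, 162, 108, 60, 45, 40.
tape 1: place 398 GB, 2 GB left
tape 2: place 383 GB, 17 GB left
tape 3: place 368 GB, 32 GB left
tape 4: place 362 GB, 38 GB left
tape 5: place 341 GB, 59 GB left
tape 6: place 290 GB, 110 GB left
tape 7: place 236 GB, 164 GB left
tape 7: place 162 GB, 2 GB left
tape 6: place 108 GB, 2 GB left
tape 8: place 60 GB, 340 GB left
tape 5: place 45 GB, 14 GB left
tape 8: place 40 GB, 300 GB left

8 tapes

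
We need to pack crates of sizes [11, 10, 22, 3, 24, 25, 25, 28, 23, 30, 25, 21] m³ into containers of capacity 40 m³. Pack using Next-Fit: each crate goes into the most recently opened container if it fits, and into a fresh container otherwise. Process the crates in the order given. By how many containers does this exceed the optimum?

Next-Fit: [11,10] [22,3] [24] [25] [25] [28] [23] [30] [25] [21] → 10 containers.
9 crates exceed 20 m³ (half the capacity), and no two of those can share a container, so at least 9 containers are needed.
An optimal packing achieves that bound: [30,10] [28,11] [25,3] [25] [25] [24] [23] [22] [21] → 9 containers.
Excess: 10 − 9 = 1.

1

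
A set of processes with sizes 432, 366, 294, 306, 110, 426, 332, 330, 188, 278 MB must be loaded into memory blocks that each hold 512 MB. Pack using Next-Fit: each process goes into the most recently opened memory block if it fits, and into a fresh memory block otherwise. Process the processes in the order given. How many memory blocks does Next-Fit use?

8

Put 432 MB in memory block 1; 80 MB remain.
Put 366 MB in memory block 2; 146 MB remain.
Put 294 MB in memory block 3; 218 MB remain.
Put 306 MB in memory block 4; 206 MB remain.
Put 110 MB in memory block 4; 96 MB remain.
Put 426 MB in memory block 5; 86 MB remain.
Put 332 MB in memory block 6; 180 MB remain.
Put 330 MB in memory block 7; 182 MB remain.
Put 188 MB in memory block 8; 324 MB remain.
Put 278 MB in memory block 8; 46 MB remain.
Final memory blocks: [432] [366] [294] [306,110] [426] [332] [330] [188,278].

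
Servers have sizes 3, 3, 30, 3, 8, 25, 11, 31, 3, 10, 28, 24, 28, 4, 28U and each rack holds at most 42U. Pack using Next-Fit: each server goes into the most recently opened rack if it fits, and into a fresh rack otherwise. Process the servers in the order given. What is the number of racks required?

Put 3U in rack 1; 39U remain.
Put 3U in rack 1; 36U remain.
Put 30U in rack 1; 6U remain.
Put 3U in rack 1; 3U remain.
Put 8U in rack 2; 34U remain.
Put 25U in rack 2; 9U remain.
Put 11U in rack 3; 31U remain.
Put 31U in rack 3; 0U remain.
Put 3U in rack 4; 39U remain.
Put 10U in rack 4; 29U remain.
Put 28U in rack 4; 1U remain.
Put 24U in rack 5; 18U remain.
Put 28U in rack 6; 14U remain.
Put 4U in rack 6; 10U remain.
Put 28U in rack 7; 14U remain.

7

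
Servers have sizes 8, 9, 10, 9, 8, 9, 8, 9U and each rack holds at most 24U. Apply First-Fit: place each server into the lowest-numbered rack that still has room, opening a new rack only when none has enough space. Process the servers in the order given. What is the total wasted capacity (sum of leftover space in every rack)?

rack 1: place 8U, 16U left
rack 1: place 9U, 7U left
rack 2: place 10U, 14U left
rack 2: place 9U, 5U left
rack 3: place 8U, 16U left
rack 3: place 9U, 7U left
rack 4: place 8U, 16U left
rack 4: place 9U, 7U left
4 racks × 24U = 96U; used 70U; unused 26U.

26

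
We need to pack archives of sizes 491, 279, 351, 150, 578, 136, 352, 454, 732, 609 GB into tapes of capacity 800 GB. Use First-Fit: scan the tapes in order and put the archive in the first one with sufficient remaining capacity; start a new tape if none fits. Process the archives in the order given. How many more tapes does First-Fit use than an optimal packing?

First-Fit: [491,279] [351,150,136] [578] [352] [454] [732] [609] → 7 tapes.
Total size 4132 GB; any packing needs at least ⌈4132/800⌉ = 6 tapes.
An optimal packing achieves that bound: [732] [609,150] [578,136] [491,279] [454] [352,351] → 6 tapes.
Excess: 7 − 6 = 1.

1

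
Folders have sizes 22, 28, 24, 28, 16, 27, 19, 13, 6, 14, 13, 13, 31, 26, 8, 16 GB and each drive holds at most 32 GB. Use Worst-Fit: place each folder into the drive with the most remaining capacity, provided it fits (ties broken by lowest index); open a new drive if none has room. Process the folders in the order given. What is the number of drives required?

Put 22 GB in drive 1; 10 GB remain.
Put 28 GB in drive 2; 4 GB remain.
Put 24 GB in drive 3; 8 GB remain.
Put 28 GB in drive 4; 4 GB remain.
Put 16 GB in drive 5; 16 GB remain.
Put 27 GB in drive 6; 5 GB remain.
Put 19 GB in drive 7; 13 GB remain.
Put 13 GB in drive 5; 3 GB remain.
Put 6 GB in drive 7; 7 GB remain.
Put 14 GB in drive 8; 18 GB remain.
Put 13 GB in drive 8; 5 GB remain.
Put 13 GB in drive 9; 19 GB remain.
Put 31 GB in drive 10; 1 GB remain.
Put 26 GB in drive 11; 6 GB remain.
Put 8 GB in drive 9; 11 GB remain.
Put 16 GB in drive 12; 16 GB remain.

12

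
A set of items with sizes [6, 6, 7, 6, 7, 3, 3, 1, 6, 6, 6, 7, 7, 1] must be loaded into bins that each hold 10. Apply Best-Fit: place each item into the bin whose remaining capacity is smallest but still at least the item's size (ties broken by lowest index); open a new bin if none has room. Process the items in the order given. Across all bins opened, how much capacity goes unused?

Put 6 in bin 1; 4 remain.
Put 6 in bin 2; 4 remain.
Put 7 in bin 3; 3 remain.
Put 6 in bin 4; 4 remain.
Put 7 in bin 5; 3 remain.
Put 3 in bin 3; 0 remain.
Put 3 in bin 5; 0 remain.
Put 1 in bin 1; 3 remain.
Put 6 in bin 6; 4 remain.
Put 6 in bin 7; 4 remain.
Put 6 in bin 8; 4 remain.
Put 7 in bin 9; 3 remain.
Put 7 in bin 10; 3 remain.
Put 1 in bin 1; 2 remain.
10 bins × 10 = 100; used 72; unused 28.

28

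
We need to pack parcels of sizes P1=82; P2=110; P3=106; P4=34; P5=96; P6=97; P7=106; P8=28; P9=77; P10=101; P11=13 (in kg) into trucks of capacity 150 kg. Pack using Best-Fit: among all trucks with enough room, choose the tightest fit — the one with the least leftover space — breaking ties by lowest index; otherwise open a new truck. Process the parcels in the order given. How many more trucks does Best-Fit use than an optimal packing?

0

Best-Fit: [82] [110,34] [106,28,13] [96] [97] [106] [77] [101] → 8 trucks.
8 parcels exceed 75 kg (half the capacity), and no two of those can share a truck, so at least 8 trucks are needed.
So 8 is already optimal.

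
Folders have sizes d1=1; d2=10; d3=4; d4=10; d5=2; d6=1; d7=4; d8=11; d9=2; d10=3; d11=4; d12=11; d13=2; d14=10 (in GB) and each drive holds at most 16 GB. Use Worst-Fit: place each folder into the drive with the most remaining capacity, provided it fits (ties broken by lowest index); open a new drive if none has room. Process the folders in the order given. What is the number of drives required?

d1 (1 GB) → drive 1 (remaining 15 GB)
d2 (10 GB) → drive 1 (remaining 5 GB)
d3 (4 GB) → drive 1 (remaining 1 GB)
d4 (10 GB) → drive 2 (remaining 6 GB)
d5 (2 GB) → drive 2 (remaining 4 GB)
d6 (1 GB) → drive 2 (remaining 3 GB)
d7 (4 GB) → drive 3 (remaining 12 GB)
d8 (11 GB) → drive 3 (remaining 1 GB)
d9 (2 GB) → drive 2 (remaining 1 GB)
d10 (3 GB) → drive 4 (remaining 13 GB)
d11 (4 GB) → drive 4 (remaining 9 GB)
d12 (11 GB) → drive 5 (remaining 5 GB)
d13 (2 GB) → drive 4 (remaining 7 GB)
d14 (10 GB) → drive 6 (remaining 6 GB)
Final drives: [1,10,4] [10,2,1,2] [4,11] [3,4,2] [11] [10].

6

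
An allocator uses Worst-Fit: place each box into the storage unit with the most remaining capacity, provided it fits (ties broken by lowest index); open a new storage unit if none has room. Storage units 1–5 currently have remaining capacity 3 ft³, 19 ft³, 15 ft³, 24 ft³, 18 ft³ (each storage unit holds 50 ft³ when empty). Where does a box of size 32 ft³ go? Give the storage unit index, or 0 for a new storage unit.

0

No storage unit has ≥ 32 ft³ free, so a new storage unit is opened.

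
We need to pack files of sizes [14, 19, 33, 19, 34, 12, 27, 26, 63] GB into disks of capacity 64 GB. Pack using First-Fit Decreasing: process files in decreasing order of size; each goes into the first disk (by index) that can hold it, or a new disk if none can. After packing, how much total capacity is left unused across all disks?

Sorted descending: 63, 34, 33, 27, 26, 19, 19, 14, 12.
63 GB → disk 1 (remaining 1 GB)
34 GB → disk 2 (remaining 30 GB)
33 GB → disk 3 (remaining 31 GB)
27 GB → disk 2 (remaining 3 GB)
26 GB → disk 3 (remaining 5 GB)
19 GB → disk 4 (remaining 45 GB)
19 GB → disk 4 (remaining 26 GB)
14 GB → disk 4 (remaining 12 GB)
12 GB → disk 4 (remaining 0 GB)
4 disks × 64 GB = 256 GB; used 247 GB; unused 9 GB.

9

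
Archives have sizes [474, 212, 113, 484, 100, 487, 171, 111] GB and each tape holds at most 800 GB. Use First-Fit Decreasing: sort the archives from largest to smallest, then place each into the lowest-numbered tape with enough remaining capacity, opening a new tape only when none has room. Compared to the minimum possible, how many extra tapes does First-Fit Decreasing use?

First-Fit Decreasing: [487,212,100] [484,171,113] [474,111] → 3 tapes.
Total size 2152 GB; any packing needs at least ⌈2152/800⌉ = 3 tapes.
So 3 is already optimal.

0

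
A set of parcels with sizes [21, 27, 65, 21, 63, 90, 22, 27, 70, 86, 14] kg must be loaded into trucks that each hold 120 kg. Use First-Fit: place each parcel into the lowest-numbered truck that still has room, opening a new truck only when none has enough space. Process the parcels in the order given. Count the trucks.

5 trucks

21 kg → truck 1 (remaining 99 kg)
27 kg → truck 1 (remaining 72 kg)
65 kg → truck 1 (remaining 7 kg)
21 kg → truck 2 (remaining 99 kg)
63 kg → truck 2 (remaining 36 kg)
90 kg → truck 3 (remaining 30 kg)
22 kg → truck 2 (remaining 14 kg)
27 kg → truck 3 (remaining 3 kg)
70 kg → truck 4 (remaining 50 kg)
86 kg → truck 5 (remaining 34 kg)
14 kg → truck 2 (remaining 0 kg)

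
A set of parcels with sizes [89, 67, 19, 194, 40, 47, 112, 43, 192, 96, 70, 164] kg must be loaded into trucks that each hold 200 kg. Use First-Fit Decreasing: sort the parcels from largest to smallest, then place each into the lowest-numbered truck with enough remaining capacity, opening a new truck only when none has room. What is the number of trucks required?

6

Sorted descending: 194, 192, 164, 112, 96, 89, 70, 67, 47, 43, 40, 19.
194 kg → truck 1 (remaining 6 kg)
192 kg → truck 2 (remaining 8 kg)
164 kg → truck 3 (remaining 36 kg)
112 kg → truck 4 (remaining 88 kg)
96 kg → truck 5 (remaining 104 kg)
89 kg → truck 5 (remaining 15 kg)
70 kg → truck 4 (remaining 18 kg)
67 kg → truck 6 (remaining 133 kg)
47 kg → truck 6 (remaining 86 kg)
43 kg → truck 6 (remaining 43 kg)
40 kg → truck 6 (remaining 3 kg)
19 kg → truck 3 (remaining 17 kg)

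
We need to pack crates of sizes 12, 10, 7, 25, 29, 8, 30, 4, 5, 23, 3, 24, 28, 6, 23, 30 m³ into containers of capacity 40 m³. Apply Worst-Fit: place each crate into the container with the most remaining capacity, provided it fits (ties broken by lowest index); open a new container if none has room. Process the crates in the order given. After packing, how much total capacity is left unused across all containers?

93

container 1: place 12 m³, 28 m³ left
container 1: place 10 m³, 18 m³ left
container 1: place 7 m³, 11 m³ left
container 2: place 25 m³, 15 m³ left
container 3: place 29 m³, 11 m³ left
container 2: place 8 m³, 7 m³ left
container 4: place 30 m³, 10 m³ left
container 1: place 4 m³, 7 m³ left
container 3: place 5 m³, 6 m³ left
container 5: place 23 m³, 17 m³ left
container 5: place 3 m³, 14 m³ left
container 6: place 24 m³, 16 m³ left
container 7: place 28 m³, 12 m³ left
container 6: place 6 m³, 10 m³ left
container 8: place 23 m³, 17 m³ left
container 9: place 30 m³, 10 m³ left
9 containers × 40 m³ = 360 m³; used 267 m³; unused 93 m³.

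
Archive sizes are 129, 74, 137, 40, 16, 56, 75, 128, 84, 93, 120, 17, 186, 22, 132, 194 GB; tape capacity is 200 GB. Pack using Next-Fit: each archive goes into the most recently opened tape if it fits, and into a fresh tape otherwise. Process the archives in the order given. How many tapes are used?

Put 129 GB in tape 1; 71 GB remain.
Put 74 GB in tape 2; 126 GB remain.
Put 137 GB in tape 3; 63 GB remain.
Put 40 GB in tape 3; 23 GB remain.
Put 16 GB in tape 3; 7 GB remain.
Put 56 GB in tape 4; 144 GB remain.
Put 75 GB in tape 4; 69 GB remain.
Put 128 GB in tape 5; 72 GB remain.
Put 84 GB in tape 6; 116 GB remain.
Put 93 GB in tape 6; 23 GB remain.
Put 120 GB in tape 7; 80 GB remain.
Put 17 GB in tape 7; 63 GB remain.
Put 186 GB in tape 8; 14 GB remain.
Put 22 GB in tape 9; 178 GB remain.
Put 132 GB in tape 9; 46 GB remain.
Put 194 GB in tape 10; 6 GB remain.

10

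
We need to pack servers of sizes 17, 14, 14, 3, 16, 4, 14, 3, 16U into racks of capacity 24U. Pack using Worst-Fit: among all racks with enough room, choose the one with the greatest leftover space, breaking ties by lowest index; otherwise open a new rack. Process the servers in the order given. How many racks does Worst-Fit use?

6

rack 1: place 17U, 7U left
rack 2: place 14U, 10U left
rack 3: place 14U, 10U left
rack 2: place 3U, 7U left
rack 4: place 16U, 8U left
rack 3: place 4U, 6U left
rack 5: place 14U, 10U left
rack 5: place 3U, 7U left
rack 6: place 16U, 8U left
Final racks: [17] [14,3] [14,4] [16] [14,3] [16].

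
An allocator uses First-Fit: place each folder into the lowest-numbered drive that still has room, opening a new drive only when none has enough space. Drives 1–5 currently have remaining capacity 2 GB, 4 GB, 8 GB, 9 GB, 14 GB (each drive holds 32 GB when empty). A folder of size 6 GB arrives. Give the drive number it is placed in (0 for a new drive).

3

Drives with room: drive 3 (8 GB), drive 4 (9 GB), drive 5 (14 GB).
The first with room is drive 3.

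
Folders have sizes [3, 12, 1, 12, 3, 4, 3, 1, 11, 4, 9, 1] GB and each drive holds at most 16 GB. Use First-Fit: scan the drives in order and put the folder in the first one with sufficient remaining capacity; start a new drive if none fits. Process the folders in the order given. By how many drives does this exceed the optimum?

1

First-Fit: [3,12,1] [12,3,1] [4,3,4,1] [11] [9] → 5 drives.
Total size 64 GB; any packing needs at least ⌈64/16⌉ = 4 drives.
An optimal packing achieves that bound: [12,4] [12,4] [11,3,1,1] [9,3,3,1] → 4 drives.
Excess: 5 − 4 = 1.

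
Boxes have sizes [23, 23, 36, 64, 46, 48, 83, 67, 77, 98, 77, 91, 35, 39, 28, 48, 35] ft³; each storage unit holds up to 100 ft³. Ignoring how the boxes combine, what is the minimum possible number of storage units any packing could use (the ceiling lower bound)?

Total size = 23 + 23 + 36 + 64 + 46 + 48 + 83 + 67 + 77 + 98 + 77 + 91 + 35 + 39 + 28 + 48 + 35 = 918 ft³.
⌈918 / 100⌉ = 10.

10 storage units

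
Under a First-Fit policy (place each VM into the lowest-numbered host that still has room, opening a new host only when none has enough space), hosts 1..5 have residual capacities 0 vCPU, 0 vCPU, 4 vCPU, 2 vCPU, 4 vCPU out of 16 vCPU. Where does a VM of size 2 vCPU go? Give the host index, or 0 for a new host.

3

Hosts with room: host 3 (4 vCPU), host 4 (2 vCPU), host 5 (4 vCPU).
The first with room is host 3.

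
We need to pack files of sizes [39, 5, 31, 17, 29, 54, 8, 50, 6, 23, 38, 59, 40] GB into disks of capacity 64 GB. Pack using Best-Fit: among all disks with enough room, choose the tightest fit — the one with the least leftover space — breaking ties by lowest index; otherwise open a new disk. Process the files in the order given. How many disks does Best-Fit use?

disk 1: place 39 GB, 25 GB left
disk 1: place 5 GB, 20 GB left
disk 2: place 31 GB, 33 GB left
disk 1: place 17 GB, 3 GB left
disk 2: place 29 GB, 4 GB left
disk 3: place 54 GB, 10 GB left
disk 3: place 8 GB, 2 GB left
disk 4: place 50 GB, 14 GB left
disk 4: place 6 GB, 8 GB left
disk 5: place 23 GB, 41 GB left
disk 5: place 38 GB, 3 GB left
disk 6: place 59 GB, 5 GB left
disk 7: place 40 GB, 24 GB left
Final disks: [39,5,17] [31,29] [54,8] [50,6] [23,38] [59] [40].

7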